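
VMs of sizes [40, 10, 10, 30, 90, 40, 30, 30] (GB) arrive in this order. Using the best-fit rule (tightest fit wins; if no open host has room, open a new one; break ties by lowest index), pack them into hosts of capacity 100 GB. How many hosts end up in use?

  40 → host 1 (new)  [load 40/100]
  10 → host 1  [load 50/100]
  10 → host 1  [load 60/100]
  30 → host 1  [load 90/100]
  90 → host 2 (new)  [load 90/100]
  40 → host 3 (new)  [load 40/100]
  30 → host 3  [load 70/100]
  30 → host 3  [load 100/100]
3 hosts opened.

3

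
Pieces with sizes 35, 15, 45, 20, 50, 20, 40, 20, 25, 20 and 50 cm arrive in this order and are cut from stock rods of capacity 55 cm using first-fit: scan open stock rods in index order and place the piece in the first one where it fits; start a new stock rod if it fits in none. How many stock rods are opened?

8

  35 → stock rod 1 (new)  [load 35/55]
  15 → stock rod 1  [load 50/55]
  45 → stock rod 2 (new)  [load 45/55]
  20 → stock rod 3 (new)  [load 20/55]
  50 → stock rod 4 (new)  [load 50/55]
  20 → stock rod 3  [load 40/55]
  40 → stock rod 5 (new)  [load 40/55]
  20 → stock rod 6 (new)  [load 20/55]
  25 → stock rod 6  [load 45/55]
  20 → stock rod 7 (new)  [load 20/55]
  50 → stock rod 8 (new)  [load 50/55]
8 stock rods opened.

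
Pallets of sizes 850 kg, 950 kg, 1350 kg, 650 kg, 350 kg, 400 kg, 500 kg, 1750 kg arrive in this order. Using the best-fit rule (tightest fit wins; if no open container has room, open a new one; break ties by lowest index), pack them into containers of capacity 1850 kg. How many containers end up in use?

  850 → container 1 (new)  [load 850/1850]
  950 → container 1  [load 1800/1850]
  1350 → container 2 (new)  [load 1350/1850]
  650 → container 3 (new)  [load 650/1850]
  350 → container 2  [load 1700/1850]
  400 → container 3  [load 1050/1850]
  500 → container 3  [load 1550/1850]
  1750 → container 4 (new)  [load 1750/1850]
4 containers opened.

4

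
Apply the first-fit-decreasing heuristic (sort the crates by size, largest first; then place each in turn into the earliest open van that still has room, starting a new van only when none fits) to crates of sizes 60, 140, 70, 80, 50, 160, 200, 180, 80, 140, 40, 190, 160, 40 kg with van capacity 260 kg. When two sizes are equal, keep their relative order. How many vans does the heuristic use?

7

Sorted descending: 200, 190, 180, 160, 160, 140, 140, 80, 80, 70, 60, 50, 40, 40.
  200 → van 1 (new)  [load 200/260]
  190 → van 2 (new)  [load 190/260]
  180 → van 3 (new)  [load 180/260]
  160 → van 4 (new)  [load 160/260]
  160 → van 5 (new)  [load 160/260]
  140 → van 6 (new)  [load 140/260]
  140 → van 7 (new)  [load 140/260]
  80 → van 3  [load 260/260]
  80 → van 4  [load 240/260]
  70 → van 2  [load 260/260]
  60 → van 1  [load 260/260]
  50 → van 5  [load 210/260]
  40 → van 5  [load 250/260]
  40 → van 6  [load 180/260]
7 vans opened.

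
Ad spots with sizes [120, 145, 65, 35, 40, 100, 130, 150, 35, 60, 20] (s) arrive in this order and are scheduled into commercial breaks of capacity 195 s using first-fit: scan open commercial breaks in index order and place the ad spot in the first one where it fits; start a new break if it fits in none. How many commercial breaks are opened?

  120 → break 1 (new)  [load 120/195]
  145 → break 2 (new)  [load 145/195]
  65 → break 1  [load 185/195]
  35 → break 2  [load 180/195]
  40 → break 3 (new)  [load 40/195]
  100 → break 3  [load 140/195]
  130 → break 4 (new)  [load 130/195]
  150 → break 5 (new)  [load 150/195]
  35 → break 3  [load 175/195]
  60 → break 4  [load 190/195]
  20 → break 3  [load 195/195]
5 commercial breaks opened.

5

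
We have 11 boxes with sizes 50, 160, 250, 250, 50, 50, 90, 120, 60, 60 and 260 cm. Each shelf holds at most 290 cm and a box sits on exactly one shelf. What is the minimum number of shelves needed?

6

Total = 260 + 250 + 250 + 160 + 120 + 90 + 60 + 60 + 50 + 50 + 50 = 1400 cm.
Lower bound: ⌈1400/290⌉ = 5 shelves.
A packing using 6 shelves:
  shelf 1: 260 = 260
  shelf 2: 250 = 250
  shelf 3: 250 = 250
  shelf 4: 160 + 120 = 280
  shelf 5: 90 + 60 + 60 + 50 = 260
  shelf 6: 50 + 50 = 100
No arrangement into 5 shelves stays within capacity, so 6 is optimal.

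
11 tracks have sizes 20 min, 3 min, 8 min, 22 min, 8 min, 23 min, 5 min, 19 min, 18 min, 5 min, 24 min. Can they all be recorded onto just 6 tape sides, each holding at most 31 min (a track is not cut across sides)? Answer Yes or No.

Yes

A valid assignment using 6 tape sides:
  side 1: 24 + 5 = 29
  side 2: 23 + 8 = 31
  side 3: 22 + 8 = 30
  side 4: 20 + 5 + 3 = 28
  side 5: 19 = 19
  side 6: 18 = 18
Every load is within 31 min, so 6 tape sides suffice.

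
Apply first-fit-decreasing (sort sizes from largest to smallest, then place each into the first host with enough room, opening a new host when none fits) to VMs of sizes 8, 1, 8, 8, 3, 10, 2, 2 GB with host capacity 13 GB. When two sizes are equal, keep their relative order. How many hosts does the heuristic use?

4

Sorted descending: 10, 8, 8, 8, 3, 2, 2, 1.
  10 → host 1 (new)  [load 10/13]
  8 → host 2 (new)  [load 8/13]
  8 → host 3 (new)  [load 8/13]
  8 → host 4 (new)  [load 8/13]
  3 → host 1  [load 13/13]
  2 → host 2  [load 10/13]
  2 → host 2  [load 12/13]
  1 → host 2  [load 13/13]
4 hosts opened.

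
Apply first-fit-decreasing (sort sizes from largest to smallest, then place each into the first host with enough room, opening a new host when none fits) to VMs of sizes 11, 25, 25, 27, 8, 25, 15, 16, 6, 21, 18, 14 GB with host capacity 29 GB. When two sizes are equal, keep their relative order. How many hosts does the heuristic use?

Sorted descending: 27, 25, 25, 25, 21, 18, 16, 15, 14, 11, 8, 6.
  27 → host 1 (new)  [load 27/29]
  25 → host 2 (new)  [load 25/29]
  25 → host 3 (new)  [load 25/29]
  25 → host 4 (new)  [load 25/29]
  21 → host 5 (new)  [load 21/29]
  18 → host 6 (new)  [load 18/29]
  16 → host 7 (new)  [load 16/29]
  15 → host 8 (new)  [load 15/29]
  14 → host 8  [load 29/29]
  11 → host 6  [load 29/29]
  8 → host 5  [load 29/29]
  6 → host 7  [load 22/29]
8 hosts opened.

8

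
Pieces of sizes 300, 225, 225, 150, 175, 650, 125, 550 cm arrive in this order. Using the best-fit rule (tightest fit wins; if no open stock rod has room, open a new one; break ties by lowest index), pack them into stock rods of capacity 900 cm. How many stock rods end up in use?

  300 → stock rod 1 (new)  [load 300/900]
  225 → stock rod 1  [load 525/900]
  225 → stock rod 1  [load 750/900]
  150 → stock rod 1  [load 900/900]
  175 → stock rod 2 (new)  [load 175/900]
  650 → stock rod 2  [load 825/900]
  125 → stock rod 3 (new)  [load 125/900]
  550 → stock rod 3  [load 675/900]
3 stock rods opened.

3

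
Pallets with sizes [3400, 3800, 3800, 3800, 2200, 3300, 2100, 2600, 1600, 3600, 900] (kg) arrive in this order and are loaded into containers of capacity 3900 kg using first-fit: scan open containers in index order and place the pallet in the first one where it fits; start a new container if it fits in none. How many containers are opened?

9

  3400 → container 1 (new)  [load 3400/3900]
  3800 → container 2 (new)  [load 3800/3900]
  3800 → container 3 (new)  [load 3800/3900]
  3800 → container 4 (new)  [load 3800/3900]
  2200 → container 5 (new)  [load 2200/3900]
  3300 → container 6 (new)  [load 3300/3900]
  2100 → container 7 (new)  [load 2100/3900]
  2600 → container 8 (new)  [load 2600/3900]
  1600 → container 5  [load 3800/3900]
  3600 → container 9 (new)  [load 3600/3900]
  900 → container 7  [load 3000/3900]
9 containers opened.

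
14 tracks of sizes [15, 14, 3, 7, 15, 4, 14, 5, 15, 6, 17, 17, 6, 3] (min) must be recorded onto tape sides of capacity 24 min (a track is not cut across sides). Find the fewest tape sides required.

Total = 17 + 17 + 15 + 15 + 15 + 14 + 14 + 7 + 6 + 6 + 5 + 4 + 3 + 3 = 141 min.
Lower bound: ⌈141/24⌉ = 6 tape sides.
Also, 7 tracks each exceed 12 min, and no two of those can share a side, so at least 7 tape sides are needed.
A packing using 7 tape sides:
  side 1: 17 + 7 = 24
  side 2: 17 + 6 = 23
  side 3: 15 + 6 + 3 = 24
  side 4: 15 + 5 + 4 = 24
  side 5: 15 + 3 = 18
  side 6: 14 = 14
  side 7: 14 = 14
This matches the lower bound, so 7 is optimal.

7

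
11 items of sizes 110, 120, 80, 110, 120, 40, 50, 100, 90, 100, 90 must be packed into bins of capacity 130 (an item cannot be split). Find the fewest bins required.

Total = 120 + 120 + 110 + 110 + 100 + 100 + 90 + 90 + 80 + 50 + 40 = 1010.
Lower bound: ⌈1010/130⌉ = 8 bins.
Also, 9 items each exceed 65, and no two of those can share a bin, so at least 9 bins are needed.
A packing using 9 bins:
  bin 1: 120 = 120
  bin 2: 120 = 120
  bin 3: 110 = 110
  bin 4: 110 = 110
  bin 5: 100 = 100
  bin 6: 100 = 100
  bin 7: 90 + 40 = 130
  bin 8: 90 = 90
  bin 9: 80 + 50 = 130
This matches the lower bound, so 9 is optimal.

9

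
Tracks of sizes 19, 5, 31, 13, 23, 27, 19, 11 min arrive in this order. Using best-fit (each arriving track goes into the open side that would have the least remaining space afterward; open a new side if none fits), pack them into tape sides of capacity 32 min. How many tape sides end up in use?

6

  19 → side 1 (new)  [load 19/32]
  5 → side 1  [load 24/32]
  31 → side 2 (new)  [load 31/32]
  13 → side 3 (new)  [load 13/32]
  23 → side 4 (new)  [load 23/32]
  27 → side 5 (new)  [load 27/32]
  19 → side 3  [load 32/32]
  11 → side 6 (new)  [load 11/32]
6 tape sides opened.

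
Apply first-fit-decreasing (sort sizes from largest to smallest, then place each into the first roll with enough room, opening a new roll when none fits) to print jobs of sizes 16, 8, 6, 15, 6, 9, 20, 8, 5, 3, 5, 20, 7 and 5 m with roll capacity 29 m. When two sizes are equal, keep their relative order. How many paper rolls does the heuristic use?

Sorted descending: 20, 20, 16, 15, 9, 8, 8, 7, 6, 6, 5, 5, 5, 3.
  20 → roll 1 (new)  [load 20/29]
  20 → roll 2 (new)  [load 20/29]
  16 → roll 3 (new)  [load 16/29]
  15 → roll 4 (new)  [load 15/29]
  9 → roll 1  [load 29/29]
  8 → roll 2  [load 28/29]
  8 → roll 3  [load 24/29]
  7 → roll 4  [load 22/29]
  6 → roll 4  [load 28/29]
  6 → roll 5 (new)  [load 6/29]
  5 → roll 3  [load 29/29]
  5 → roll 5  [load 11/29]
  5 → roll 5  [load 16/29]
  3 → roll 5  [load 19/29]
5 paper rolls opened.

5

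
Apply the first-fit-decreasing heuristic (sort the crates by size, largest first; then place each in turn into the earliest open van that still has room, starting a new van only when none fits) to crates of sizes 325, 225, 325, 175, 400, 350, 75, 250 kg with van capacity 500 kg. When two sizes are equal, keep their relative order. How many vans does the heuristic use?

5

Sorted descending: 400, 350, 325, 325, 250, 225, 175, 75.
  400 → van 1 (new)  [load 400/500]
  350 → van 2 (new)  [load 350/500]
  325 → van 3 (new)  [load 325/500]
  325 → van 4 (new)  [load 325/500]
  250 → van 5 (new)  [load 250/500]
  225 → van 5  [load 475/500]
  175 → van 3  [load 500/500]
  75 → van 1  [load 475/500]
5 vans opened.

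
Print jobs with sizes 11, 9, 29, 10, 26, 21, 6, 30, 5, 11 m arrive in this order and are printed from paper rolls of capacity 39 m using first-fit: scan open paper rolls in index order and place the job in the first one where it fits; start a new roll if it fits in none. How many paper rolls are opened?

5

  11 → roll 1 (new)  [load 11/39]
  9 → roll 1  [load 20/39]
  29 → roll 2 (new)  [load 29/39]
  10 → roll 1  [load 30/39]
  26 → roll 3 (new)  [load 26/39]
  21 → roll 4 (new)  [load 21/39]
  6 → roll 1  [load 36/39]
  30 → roll 5 (new)  [load 30/39]
  5 → roll 2  [load 34/39]
  11 → roll 3  [load 37/39]
5 paper rolls opened.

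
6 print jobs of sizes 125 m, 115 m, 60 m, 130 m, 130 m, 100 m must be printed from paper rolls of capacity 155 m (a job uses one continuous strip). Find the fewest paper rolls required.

Total = 130 + 130 + 125 + 115 + 100 + 60 = 660 m.
Lower bound: ⌈660/155⌉ = 5 paper rolls.
A packing using 6 paper rolls:
  roll 1: 130 = 130
  roll 2: 130 = 130
  roll 3: 125 = 125
  roll 4: 115 = 115
  roll 5: 100 = 100
  roll 6: 60 = 60
No arrangement into 5 paper rolls stays within capacity, so 6 is optimal.

6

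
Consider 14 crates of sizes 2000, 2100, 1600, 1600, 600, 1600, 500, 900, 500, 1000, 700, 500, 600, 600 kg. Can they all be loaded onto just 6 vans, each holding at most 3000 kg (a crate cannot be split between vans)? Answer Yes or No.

Yes

A valid assignment using 6 vans:
  van 1: 2100 + 900 = 3000
  van 2: 2000 + 1000 = 3000
  van 3: 1600 + 700 + 600 = 2900
  van 4: 1600 + 600 + 600 = 2800
  van 5: 1600 + 500 + 500 = 2600
  van 6: 500 = 500
Every load is within 3000 kg, so 6 vans suffice.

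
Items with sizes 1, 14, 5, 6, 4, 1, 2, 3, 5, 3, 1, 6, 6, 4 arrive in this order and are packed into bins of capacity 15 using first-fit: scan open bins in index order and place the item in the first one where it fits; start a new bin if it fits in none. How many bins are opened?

5

  1 → bin 1 (new)  [load 1/15]
  14 → bin 1  [load 15/15]
  5 → bin 2 (new)  [load 5/15]
  6 → bin 2  [load 11/15]
  4 → bin 2  [load 15/15]
  1 → bin 3 (new)  [load 1/15]
  2 → bin 3  [load 3/15]
  3 → bin 3  [load 6/15]
  5 → bin 3  [load 11/15]
  3 → bin 3  [load 14/15]
  1 → bin 3  [load 15/15]
  6 → bin 4 (new)  [load 6/15]
  6 → bin 4  [load 12/15]
  4 → bin 5 (new)  [load 4/15]
5 bins opened.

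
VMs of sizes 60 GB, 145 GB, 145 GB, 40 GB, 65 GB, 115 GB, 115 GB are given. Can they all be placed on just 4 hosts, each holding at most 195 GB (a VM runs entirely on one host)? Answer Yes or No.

A valid assignment using 4 hosts:
  host 1: 145 + 40 = 185
  host 2: 145 = 145
  host 3: 115 + 65 = 180
  host 4: 115 + 60 = 175
Every load is within 195 GB, so 4 hosts suffice.

Yes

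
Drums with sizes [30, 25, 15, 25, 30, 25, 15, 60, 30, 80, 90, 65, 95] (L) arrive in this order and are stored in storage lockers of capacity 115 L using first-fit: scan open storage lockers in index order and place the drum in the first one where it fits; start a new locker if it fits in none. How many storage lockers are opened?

6

  30 → locker 1 (new)  [load 30/115]
  25 → locker 1  [load 55/115]
  15 → locker 1  [load 70/115]
  25 → locker 1  [load 95/115]
  30 → locker 2 (new)  [load 30/115]
  25 → locker 2  [load 55/115]
  15 → locker 1  [load 110/115]
  60 → locker 2  [load 115/115]
  30 → locker 3 (new)  [load 30/115]
  80 → locker 3  [load 110/115]
  90 → locker 4 (new)  [load 90/115]
  65 → locker 5 (new)  [load 65/115]
  95 → locker 6 (new)  [load 95/115]
6 storage lockers opened.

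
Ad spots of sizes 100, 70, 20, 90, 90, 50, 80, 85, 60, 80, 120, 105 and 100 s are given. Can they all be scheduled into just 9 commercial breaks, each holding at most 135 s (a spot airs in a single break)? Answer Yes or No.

No

Total = 1050 s; ⌈1050/135⌉ = 8.
10 ad spots each exceed half the capacity and cannot share a break, forcing at least 10 commercial breaks.
At least 10 commercial breaks are required, but only 9 are allowed.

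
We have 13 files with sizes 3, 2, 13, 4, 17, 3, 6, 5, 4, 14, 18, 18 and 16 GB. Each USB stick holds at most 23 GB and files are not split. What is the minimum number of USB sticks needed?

6

Total = 18 + 18 + 17 + 16 + 14 + 13 + 6 + 5 + 4 + 4 + 3 + 3 + 2 = 123 GB.
Lower bound: ⌈123/23⌉ = 6 USB sticks.
A packing using 6 USB sticks:
  USB stick 1: 18 + 5 = 23
  USB stick 2: 18 + 4 = 22
  USB stick 3: 17 + 6 = 23
  USB stick 4: 16 + 4 + 3 = 23
  USB stick 5: 14 + 3 + 2 = 19
  USB stick 6: 13 = 13
This matches the lower bound, so 6 is optimal.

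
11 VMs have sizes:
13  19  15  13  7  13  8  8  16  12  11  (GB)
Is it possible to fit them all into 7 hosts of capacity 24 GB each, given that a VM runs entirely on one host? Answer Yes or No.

Yes

A valid assignment using 7 hosts:
  host 1: 19 = 19
  host 2: 16 + 8 = 24
  host 3: 15 + 8 = 23
  host 4: 13 + 11 = 24
  host 5: 13 + 7 = 20
  host 6: 13 = 13
  host 7: 12 = 12
Every load is within 24 GB, so 7 hosts suffice.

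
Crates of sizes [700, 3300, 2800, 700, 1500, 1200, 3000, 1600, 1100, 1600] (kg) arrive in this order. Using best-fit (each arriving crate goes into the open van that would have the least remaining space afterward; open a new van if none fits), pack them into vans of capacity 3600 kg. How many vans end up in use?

  700 → van 1 (new)  [load 700/3600]
  3300 → van 2 (new)  [load 3300/3600]
  2800 → van 1  [load 3500/3600]
  700 → van 3 (new)  [load 700/3600]
  1500 → van 3  [load 2200/3600]
  1200 → van 3  [load 3400/3600]
  3000 → van 4 (new)  [load 3000/3600]
  1600 → van 5 (new)  [load 1600/3600]
  1100 → van 5  [load 2700/3600]
  1600 → van 6 (new)  [load 1600/3600]
6 vans opened.

6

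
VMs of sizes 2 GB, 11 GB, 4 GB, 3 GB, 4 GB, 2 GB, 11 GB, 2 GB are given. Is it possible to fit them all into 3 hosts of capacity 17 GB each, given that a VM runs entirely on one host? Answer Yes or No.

Yes

A valid assignment using 3 hosts:
  host 1: 11 + 4 + 2 = 17
  host 2: 11 + 4 + 2 = 17
  host 3: 3 + 2 = 5
Every load is within 17 GB, so 3 hosts suffice.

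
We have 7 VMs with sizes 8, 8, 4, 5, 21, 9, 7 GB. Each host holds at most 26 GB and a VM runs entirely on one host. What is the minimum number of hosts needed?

3

Total = 21 + 9 + 8 + 8 + 7 + 5 + 4 = 62 GB.
Lower bound: ⌈62/26⌉ = 3 hosts.
A packing using 3 hosts:
  host 1: 21 + 5 = 26
  host 2: 9 + 8 + 8 = 25
  host 3: 7 + 4 = 11
This matches the lower bound, so 3 is optimal.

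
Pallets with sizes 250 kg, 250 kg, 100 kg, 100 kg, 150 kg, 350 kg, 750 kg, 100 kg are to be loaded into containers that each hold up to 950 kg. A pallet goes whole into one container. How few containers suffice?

3

Total = 750 + 350 + 250 + 250 + 150 + 100 + 100 + 100 = 2050 kg.
Lower bound: ⌈2050/950⌉ = 3 containers.
A packing using 3 containers:
  container 1: 750 + 150 = 900
  container 2: 350 + 250 + 250 + 100 = 950
  container 3: 100 + 100 = 200
This matches the lower bound, so 3 is optimal.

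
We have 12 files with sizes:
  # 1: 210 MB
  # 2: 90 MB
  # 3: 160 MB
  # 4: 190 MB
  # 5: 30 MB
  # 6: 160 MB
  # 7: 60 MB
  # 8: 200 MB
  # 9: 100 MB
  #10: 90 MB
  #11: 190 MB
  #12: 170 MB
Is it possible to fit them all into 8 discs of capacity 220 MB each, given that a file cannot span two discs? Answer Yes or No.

No

Total = 1650 MB; ⌈1650/220⌉ = 8.
The bound of 8 does not rule out 8, but exhaustive search shows no assignment into 8 discs of capacity 220 MB exists — the minimum is 9.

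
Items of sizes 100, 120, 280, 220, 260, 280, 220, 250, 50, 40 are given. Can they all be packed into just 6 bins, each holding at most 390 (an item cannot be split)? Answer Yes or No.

A valid assignment using 6 bins:
  bin 1: 280 + 100 = 380
  bin 2: 280 + 50 + 40 = 370
  bin 3: 260 + 120 = 380
  bin 4: 250 = 250
  bin 5: 220 = 220
  bin 6: 220 = 220
Every load is within 390, so 6 bins suffice.

Yes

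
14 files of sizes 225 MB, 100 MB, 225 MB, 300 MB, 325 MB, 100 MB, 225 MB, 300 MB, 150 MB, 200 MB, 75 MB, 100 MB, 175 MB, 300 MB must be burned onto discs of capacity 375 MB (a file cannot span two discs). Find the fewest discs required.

Total = 325 + 300 + 300 + 300 + 225 + 225 + 225 + 200 + 175 + 150 + 100 + 100 + 100 + 75 = 2800 MB.
Lower bound: ⌈2800/375⌉ = 8 discs.
A packing using 9 discs:
  disc 1: 325 = 325
  disc 2: 300 + 75 = 375
  disc 3: 300 = 300
  disc 4: 300 = 300
  disc 5: 225 + 150 = 375
  disc 6: 225 + 100 = 325
  disc 7: 225 + 100 = 325
  disc 8: 200 + 175 = 375
  disc 9: 100 = 100
No arrangement into 8 discs stays within capacity, so 9 is optimal.

9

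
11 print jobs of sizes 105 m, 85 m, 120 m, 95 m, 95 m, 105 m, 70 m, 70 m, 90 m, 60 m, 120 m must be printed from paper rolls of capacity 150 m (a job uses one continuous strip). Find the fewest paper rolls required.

Total = 120 + 120 + 105 + 105 + 95 + 95 + 90 + 85 + 70 + 70 + 60 = 1015 m.
Lower bound: ⌈1015/150⌉ = 7 paper rolls.
Also, 8 print jobs each exceed 75 m, and no two of those can share a roll, so at least 8 paper rolls are needed.
A packing using 9 paper rolls:
  roll 1: 120 = 120
  roll 2: 120 = 120
  roll 3: 105 = 105
  roll 4: 105 = 105
  roll 5: 95 = 95
  roll 6: 95 = 95
  roll 7: 90 + 60 = 150
  roll 8: 85 = 85
  roll 9: 70 + 70 = 140
No arrangement into 8 paper rolls stays within capacity, so 9 is optimal.

9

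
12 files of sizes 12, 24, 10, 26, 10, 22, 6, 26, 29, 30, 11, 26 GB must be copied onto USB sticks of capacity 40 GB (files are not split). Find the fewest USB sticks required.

7

Total = 30 + 29 + 26 + 26 + 26 + 24 + 22 + 12 + 11 + 10 + 10 + 6 = 232 GB.
Lower bound: ⌈232/40⌉ = 6 USB sticks.
Also, 7 files each exceed 20 GB, and no two of those can share a USB stick, so at least 7 USB sticks are needed.
A packing using 7 USB sticks:
  USB stick 1: 30 + 10 = 40
  USB stick 2: 29 + 11 = 40
  USB stick 3: 26 + 12 = 38
  USB stick 4: 26 + 10 = 36
  USB stick 5: 26 + 6 = 32
  USB stick 6: 24 = 24
  USB stick 7: 22 = 22
This matches the lower bound, so 7 is optimal.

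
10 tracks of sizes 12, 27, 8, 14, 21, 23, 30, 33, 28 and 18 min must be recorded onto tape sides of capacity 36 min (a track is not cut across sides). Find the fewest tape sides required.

Total = 33 + 30 + 28 + 27 + 23 + 21 + 18 + 14 + 12 + 8 = 214 min.
Lower bound: ⌈214/36⌉ = 6 tape sides.
A packing using 7 tape sides:
  side 1: 33 = 33
  side 2: 30 = 30
  side 3: 28 + 8 = 36
  side 4: 27 = 27
  side 5: 23 + 12 = 35
  side 6: 21 + 14 = 35
  side 7: 18 = 18
No arrangement into 6 tape sides stays within capacity, so 7 is optimal.

7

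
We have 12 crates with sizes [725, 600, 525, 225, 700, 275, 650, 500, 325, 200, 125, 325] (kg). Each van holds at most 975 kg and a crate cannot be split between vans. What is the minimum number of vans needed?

6

Total = 725 + 700 + 650 + 600 + 525 + 500 + 325 + 325 + 275 + 225 + 200 + 125 = 5175 kg.
Lower bound: ⌈5175/975⌉ = 6 vans.
A packing using 6 vans:
  van 1: 725 + 225 = 950
  van 2: 700 + 275 = 975
  van 3: 650 + 325 = 975
  van 4: 600 + 325 = 925
  van 5: 525 + 200 + 125 = 850
  van 6: 500 = 500
This matches the lower bound, so 6 is optimal.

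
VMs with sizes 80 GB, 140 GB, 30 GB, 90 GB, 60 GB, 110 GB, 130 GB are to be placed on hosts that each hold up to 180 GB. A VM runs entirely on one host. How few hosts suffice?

Total = 140 + 130 + 110 + 90 + 80 + 60 + 30 = 640 GB.
Lower bound: ⌈640/180⌉ = 4 hosts.
A packing using 4 hosts:
  host 1: 140 + 30 = 170
  host 2: 130 = 130
  host 3: 110 + 60 = 170
  host 4: 90 + 80 = 170
This matches the lower bound, so 4 is optimal.

4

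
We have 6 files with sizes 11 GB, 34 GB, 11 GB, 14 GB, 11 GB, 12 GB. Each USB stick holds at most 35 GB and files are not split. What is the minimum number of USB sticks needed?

Total = 34 + 14 + 12 + 11 + 11 + 11 = 93 GB.
Lower bound: ⌈93/35⌉ = 3 USB sticks.
A packing using 3 USB sticks:
  USB stick 1: 34 = 34
  USB stick 2: 14 + 12 = 26
  USB stick 3: 11 + 11 + 11 = 33
This matches the lower bound, so 3 is optimal.

3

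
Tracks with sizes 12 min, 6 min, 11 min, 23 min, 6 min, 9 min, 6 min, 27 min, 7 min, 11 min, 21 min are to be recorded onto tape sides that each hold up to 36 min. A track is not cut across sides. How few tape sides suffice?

4

Total = 27 + 23 + 21 + 12 + 11 + 11 + 9 + 7 + 6 + 6 + 6 = 139 min.
Lower bound: ⌈139/36⌉ = 4 tape sides.
A packing using 4 tape sides:
  side 1: 27 + 9 = 36
  side 2: 23 + 12 = 35
  side 3: 21 + 11 = 32
  side 4: 11 + 7 + 6 + 6 + 6 = 36
This matches the lower bound, so 4 is optimal.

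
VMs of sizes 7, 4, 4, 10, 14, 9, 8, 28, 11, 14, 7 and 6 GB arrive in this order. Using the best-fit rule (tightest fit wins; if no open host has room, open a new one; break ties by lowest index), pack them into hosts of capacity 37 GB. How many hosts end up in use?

4

  7 → host 1 (new)  [load 7/37]
  4 → host 1  [load 11/37]
  4 → host 1  [load 15/37]
  10 → host 1  [load 25/37]
  14 → host 2 (new)  [load 14/37]
  9 → host 1  [load 34/37]
  8 → host 2  [load 22/37]
  28 → host 3 (new)  [load 28/37]
  11 → host 2  [load 33/37]
  14 → host 4 (new)  [load 14/37]
  7 → host 3  [load 35/37]
  6 → host 4  [load 20/37]
4 hosts opened.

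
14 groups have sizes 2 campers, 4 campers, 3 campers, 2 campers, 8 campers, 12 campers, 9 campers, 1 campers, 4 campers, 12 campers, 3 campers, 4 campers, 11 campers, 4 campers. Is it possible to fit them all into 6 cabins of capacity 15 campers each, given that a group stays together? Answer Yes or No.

A valid assignment using 6 cabins:
  cabin 1: 12 + 3 = 15
  cabin 2: 12 + 3 = 15
  cabin 3: 11 + 4 = 15
  cabin 4: 9 + 4 + 2 = 15
  cabin 5: 8 + 4 + 2 + 1 = 15
  cabin 6: 4 = 4
Every load is within 15 campers, so 6 cabins suffice.

Yes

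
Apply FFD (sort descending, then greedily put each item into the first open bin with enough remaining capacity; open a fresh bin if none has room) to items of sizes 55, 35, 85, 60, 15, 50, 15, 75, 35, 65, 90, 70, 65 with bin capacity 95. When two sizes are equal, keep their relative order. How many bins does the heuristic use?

9

Sorted descending: 90, 85, 75, 70, 65, 65, 60, 55, 50, 35, 35, 15, 15.
  90 → bin 1 (new)  [load 90/95]
  85 → bin 2 (new)  [load 85/95]
  75 → bin 3 (new)  [load 75/95]
  70 → bin 4 (new)  [load 70/95]
  65 → bin 5 (new)  [load 65/95]
  65 → bin 6 (new)  [load 65/95]
  60 → bin 7 (new)  [load 60/95]
  55 → bin 8 (new)  [load 55/95]
  50 → bin 9 (new)  [load 50/95]
  35 → bin 7  [load 95/95]
  35 → bin 8  [load 90/95]
  15 → bin 3  [load 90/95]
  15 → bin 4  [load 85/95]
9 bins opened.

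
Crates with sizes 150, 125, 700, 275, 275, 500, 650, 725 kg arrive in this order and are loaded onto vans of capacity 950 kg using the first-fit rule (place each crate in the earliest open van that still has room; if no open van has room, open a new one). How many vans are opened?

5

  150 → van 1 (new)  [load 150/950]
  125 → van 1  [load 275/950]
  700 → van 2 (new)  [load 700/950]
  275 → van 1  [load 550/950]
  275 → van 1  [load 825/950]
  500 → van 3 (new)  [load 500/950]
  650 → van 4 (new)  [load 650/950]
  725 → van 5 (new)  [load 725/950]
5 vans opened.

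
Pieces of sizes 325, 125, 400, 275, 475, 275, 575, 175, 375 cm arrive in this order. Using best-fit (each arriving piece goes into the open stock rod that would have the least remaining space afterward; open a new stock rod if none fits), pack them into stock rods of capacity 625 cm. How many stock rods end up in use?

6

  325 → stock rod 1 (new)  [load 325/625]
  125 → stock rod 1  [load 450/625]
  400 → stock rod 2 (new)  [load 400/625]
  275 → stock rod 3 (new)  [load 275/625]
  475 → stock rod 4 (new)  [load 475/625]
  275 → stock rod 3  [load 550/625]
  575 → stock rod 5 (new)  [load 575/625]
  175 → stock rod 1  [load 625/625]
  375 → stock rod 6 (new)  [load 375/625]
6 stock rods opened.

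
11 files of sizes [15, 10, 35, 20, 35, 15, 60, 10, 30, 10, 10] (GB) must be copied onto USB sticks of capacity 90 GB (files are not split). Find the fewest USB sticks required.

Total = 60 + 35 + 35 + 30 + 20 + 15 + 15 + 10 + 10 + 10 + 10 = 250 GB.
Lower bound: ⌈250/90⌉ = 3 USB sticks.
A packing using 3 USB sticks:
  USB stick 1: 60 + 30 = 90
  USB stick 2: 35 + 35 + 20 = 90
  USB stick 3: 15 + 15 + 10 + 10 + 10 + 10 = 70
This matches the lower bound, so 3 is optimal.

3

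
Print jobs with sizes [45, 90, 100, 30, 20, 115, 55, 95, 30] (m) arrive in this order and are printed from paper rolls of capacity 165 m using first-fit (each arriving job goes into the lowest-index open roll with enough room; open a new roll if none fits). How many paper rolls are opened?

4

  45 → roll 1 (new)  [load 45/165]
  90 → roll 1  [load 135/165]
  100 → roll 2 (new)  [load 100/165]
  30 → roll 1  [load 165/165]
  20 → roll 2  [load 120/165]
  115 → roll 3 (new)  [load 115/165]
  55 → roll 4 (new)  [load 55/165]
  95 → roll 4  [load 150/165]
  30 → roll 2  [load 150/165]
4 paper rolls opened.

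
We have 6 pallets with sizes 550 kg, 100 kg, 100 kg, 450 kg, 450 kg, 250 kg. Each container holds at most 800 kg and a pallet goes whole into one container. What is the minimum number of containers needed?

Total = 550 + 450 + 450 + 250 + 100 + 100 = 1900 kg.
Lower bound: ⌈1900/800⌉ = 3 containers.
A packing using 3 containers:
  container 1: 550 + 250 = 800
  container 2: 450 + 100 + 100 = 650
  container 3: 450 = 450
This matches the lower bound, so 3 is optimal.

3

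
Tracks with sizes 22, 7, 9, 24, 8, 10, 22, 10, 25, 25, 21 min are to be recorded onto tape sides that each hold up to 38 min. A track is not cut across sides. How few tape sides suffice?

Total = 25 + 25 + 24 + 22 + 22 + 21 + 10 + 10 + 9 + 8 + 7 = 183 min.
Lower bound: ⌈183/38⌉ = 5 tape sides.
Also, 6 tracks each exceed 19 min, and no two of those can share a side, so at least 6 tape sides are needed.
A packing using 6 tape sides:
  side 1: 25 + 10 = 35
  side 2: 25 + 10 = 35
  side 3: 24 + 9 = 33
  side 4: 22 + 8 + 7 = 37
  side 5: 22 = 22
  side 6: 21 = 21
This matches the lower bound, so 6 is optimal.

6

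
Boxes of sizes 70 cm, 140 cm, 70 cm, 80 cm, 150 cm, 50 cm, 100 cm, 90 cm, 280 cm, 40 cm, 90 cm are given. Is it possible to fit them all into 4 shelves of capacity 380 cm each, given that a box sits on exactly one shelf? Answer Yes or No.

Yes

A valid assignment using 4 shelves:
  shelf 1: 280 + 100 = 380
  shelf 2: 150 + 140 + 90 = 380
  shelf 3: 90 + 80 + 70 + 70 + 50 = 360
  shelf 4: 40 = 40
Every load is within 380 cm, so 4 shelves suffice.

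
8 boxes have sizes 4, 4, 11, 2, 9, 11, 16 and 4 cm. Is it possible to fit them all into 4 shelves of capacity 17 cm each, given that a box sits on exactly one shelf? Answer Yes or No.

A valid assignment using 4 shelves:
  shelf 1: 16 = 16
  shelf 2: 11 + 4 + 2 = 17
  shelf 3: 11 + 4 = 15
  shelf 4: 9 + 4 = 13
Every load is within 17 cm, so 4 shelves suffice.

Yes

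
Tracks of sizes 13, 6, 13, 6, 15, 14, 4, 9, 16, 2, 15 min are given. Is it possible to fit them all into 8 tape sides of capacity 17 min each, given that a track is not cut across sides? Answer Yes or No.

A valid assignment using 8 tape sides:
  side 1: 16 = 16
  side 2: 15 + 2 = 17
  side 3: 15 = 15
  side 4: 14 = 14
  side 5: 13 + 4 = 17
  side 6: 13 = 13
  side 7: 9 + 6 = 15
  side 8: 6 = 6
Every load is within 17 min, so 8 tape sides suffice.

Yes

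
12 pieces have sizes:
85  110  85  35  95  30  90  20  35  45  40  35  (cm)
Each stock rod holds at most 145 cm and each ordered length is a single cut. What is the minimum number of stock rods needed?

6

Total = 110 + 95 + 90 + 85 + 85 + 45 + 40 + 35 + 35 + 35 + 30 + 20 = 705 cm.
Lower bound: ⌈705/145⌉ = 5 stock rods.
A packing using 6 stock rods:
  stock rod 1: 110 + 35 = 145
  stock rod 2: 95 + 45 = 140
  stock rod 3: 90 + 40 = 130
  stock rod 4: 85 + 35 + 20 = 140
  stock rod 5: 85 + 35 = 120
  stock rod 6: 30 = 30
No arrangement into 5 stock rods stays within capacity, so 6 is optimal.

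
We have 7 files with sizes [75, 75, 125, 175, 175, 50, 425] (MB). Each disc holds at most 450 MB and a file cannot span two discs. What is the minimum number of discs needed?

Total = 425 + 175 + 175 + 125 + 75 + 75 + 50 = 1100 MB.
Lower bound: ⌈1100/450⌉ = 3 discs.
A packing using 3 discs:
  disc 1: 425 = 425
  disc 2: 175 + 175 + 75 = 425
  disc 3: 125 + 75 + 50 = 250
This matches the lower bound, so 3 is optimal.

3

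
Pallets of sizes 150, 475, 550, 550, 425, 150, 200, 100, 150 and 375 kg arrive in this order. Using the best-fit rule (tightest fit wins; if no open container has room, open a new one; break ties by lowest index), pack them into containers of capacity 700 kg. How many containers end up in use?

5

  150 → container 1 (new)  [load 150/700]
  475 → container 1  [load 625/700]
  550 → container 2 (new)  [load 550/700]
  550 → container 3 (new)  [load 550/700]
  425 → container 4 (new)  [load 425/700]
  150 → container 2  [load 700/700]
  200 → container 4  [load 625/700]
  100 → container 3  [load 650/700]
  150 → container 5 (new)  [load 150/700]
  375 → container 5  [load 525/700]
5 containers opened.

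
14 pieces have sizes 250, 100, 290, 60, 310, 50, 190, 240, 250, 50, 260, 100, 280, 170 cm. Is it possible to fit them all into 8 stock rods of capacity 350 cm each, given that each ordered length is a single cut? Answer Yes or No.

Total = 2600 cm; ⌈2600/350⌉ = 8.
The bound of 8 does not rule out 8, but exhaustive search shows no assignment into 8 stock rods of capacity 350 cm exists — the minimum is 9.

No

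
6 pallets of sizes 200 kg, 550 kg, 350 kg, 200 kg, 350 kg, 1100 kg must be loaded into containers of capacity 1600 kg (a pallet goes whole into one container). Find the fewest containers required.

2

Total = 1100 + 550 + 350 + 350 + 200 + 200 = 2750 kg.
Lower bound: ⌈2750/1600⌉ = 2 containers.
A packing using 2 containers:
  container 1: 1100 + 350 = 1450
  container 2: 550 + 350 + 200 + 200 = 1300
This matches the lower bound, so 2 is optimal.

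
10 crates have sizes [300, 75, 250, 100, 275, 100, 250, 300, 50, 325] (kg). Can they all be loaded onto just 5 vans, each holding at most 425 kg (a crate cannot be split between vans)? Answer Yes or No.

No

Total = 2025 kg; ⌈2025/425⌉ = 5.
6 crates each exceed half the capacity and cannot share a van, forcing at least 6 vans.
At least 6 vans are required, but only 5 are allowed.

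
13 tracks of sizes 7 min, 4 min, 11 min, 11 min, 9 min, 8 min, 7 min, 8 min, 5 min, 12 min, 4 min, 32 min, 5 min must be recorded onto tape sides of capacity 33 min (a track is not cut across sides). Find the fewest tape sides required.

4

Total = 32 + 12 + 11 + 11 + 9 + 8 + 8 + 7 + 7 + 5 + 5 + 4 + 4 = 123 min.
Lower bound: ⌈123/33⌉ = 4 tape sides.
A packing using 4 tape sides:
  side 1: 32 = 32
  side 2: 12 + 11 + 9 = 32
  side 3: 11 + 8 + 8 + 5 = 32
  side 4: 7 + 7 + 5 + 4 + 4 = 27
This matches the lower bound, so 4 is optimal.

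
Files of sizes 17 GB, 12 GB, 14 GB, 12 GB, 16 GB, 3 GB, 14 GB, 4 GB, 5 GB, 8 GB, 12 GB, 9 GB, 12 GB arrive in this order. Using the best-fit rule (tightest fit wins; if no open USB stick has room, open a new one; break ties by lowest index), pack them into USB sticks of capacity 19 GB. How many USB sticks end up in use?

9

  17 → USB stick 1 (new)  [load 17/19]
  12 → USB stick 2 (new)  [load 12/19]
  14 → USB stick 3 (new)  [load 14/19]
  12 → USB stick 4 (new)  [load 12/19]
  16 → USB stick 5 (new)  [load 16/19]
  3 → USB stick 5  [load 19/19]
  14 → USB stick 6 (new)  [load 14/19]
  4 → USB stick 3  [load 18/19]
  5 → USB stick 6  [load 19/19]
  8 → USB stick 7 (new)  [load 8/19]
  12 → USB stick 8 (new)  [load 12/19]
  9 → USB stick 7  [load 17/19]
  12 → USB stick 9 (new)  [load 12/19]
9 USB sticks opened.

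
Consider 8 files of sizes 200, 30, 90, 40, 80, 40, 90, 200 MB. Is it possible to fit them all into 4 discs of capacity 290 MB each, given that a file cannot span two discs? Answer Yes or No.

A valid assignment using 3 discs:
  disc 1: 200 + 90 = 290
  disc 2: 200 + 90 = 290
  disc 3: 80 + 40 + 40 + 30 = 190
That uses only 3 ≤ 4, so 4 discs are enough.

Yes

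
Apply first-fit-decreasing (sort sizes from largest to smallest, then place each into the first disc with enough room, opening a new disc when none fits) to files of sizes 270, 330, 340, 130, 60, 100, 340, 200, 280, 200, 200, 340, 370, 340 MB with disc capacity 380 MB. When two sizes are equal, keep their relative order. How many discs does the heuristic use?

11

Sorted descending: 370, 340, 340, 340, 340, 330, 280, 270, 200, 200, 200, 130, 100, 60.
  370 → disc 1 (new)  [load 370/380]
  340 → disc 2 (new)  [load 340/380]
  340 → disc 3 (new)  [load 340/380]
  340 → disc 4 (new)  [load 340/380]
  340 → disc 5 (new)  [load 340/380]
  330 → disc 6 (new)  [load 330/380]
  280 → disc 7 (new)  [load 280/380]
  270 → disc 8 (new)  [load 270/380]
  200 → disc 9 (new)  [load 200/380]
  200 → disc 10 (new)  [load 200/380]
  200 → disc 11 (new)  [load 200/380]
  130 → disc 9  [load 330/380]
  100 → disc 7  [load 380/380]
  60 → disc 8  [load 330/380]
11 discs opened.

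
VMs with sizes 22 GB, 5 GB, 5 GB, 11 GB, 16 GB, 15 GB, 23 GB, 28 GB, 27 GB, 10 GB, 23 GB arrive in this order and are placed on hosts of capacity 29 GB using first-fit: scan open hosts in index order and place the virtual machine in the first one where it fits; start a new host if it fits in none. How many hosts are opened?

8

  22 → host 1 (new)  [load 22/29]
  5 → host 1  [load 27/29]
  5 → host 2 (new)  [load 5/29]
  11 → host 2  [load 16/29]
  16 → host 3 (new)  [load 16/29]
  15 → host 4 (new)  [load 15/29]
  23 → host 5 (new)  [load 23/29]
  28 → host 6 (new)  [load 28/29]
  27 → host 7 (new)  [load 27/29]
  10 → host 2  [load 26/29]
  23 → host 8 (new)  [load 23/29]
8 hosts opened.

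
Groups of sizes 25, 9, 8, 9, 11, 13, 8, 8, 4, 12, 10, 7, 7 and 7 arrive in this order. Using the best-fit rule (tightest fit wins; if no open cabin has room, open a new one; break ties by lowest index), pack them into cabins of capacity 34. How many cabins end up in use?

  25 → cabin 1 (new)  [load 25/34]
  9 → cabin 1  [load 34/34]
  8 → cabin 2 (new)  [load 8/34]
  9 → cabin 2  [load 17/34]
  11 → cabin 2  [load 28/34]
  13 → cabin 3 (new)  [load 13/34]
  8 → cabin 3  [load 21/34]
  8 → cabin 3  [load 29/34]
  4 → cabin 3  [load 33/34]
  12 → cabin 4 (new)  [load 12/34]
  10 → cabin 4  [load 22/34]
  7 → cabin 4  [load 29/34]
  7 → cabin 5 (new)  [load 7/34]
  7 → cabin 5  [load 14/34]
5 cabins opened.

5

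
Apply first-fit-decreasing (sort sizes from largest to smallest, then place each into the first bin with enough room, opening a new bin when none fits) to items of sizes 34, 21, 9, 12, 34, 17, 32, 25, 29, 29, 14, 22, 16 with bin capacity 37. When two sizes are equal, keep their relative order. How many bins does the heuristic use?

9

Sorted descending: 34, 34, 32, 29, 29, 25, 22, 21, 17, 16, 14, 12, 9.
  34 → bin 1 (new)  [load 34/37]
  34 → bin 2 (new)  [load 34/37]
  32 → bin 3 (new)  [load 32/37]
  29 → bin 4 (new)  [load 29/37]
  29 → bin 5 (new)  [load 29/37]
  25 → bin 6 (new)  [load 25/37]
  22 → bin 7 (new)  [load 22/37]
  21 → bin 8 (new)  [load 21/37]
  17 → bin 9 (new)  [load 17/37]
  16 → bin 8  [load 37/37]
  14 → bin 7  [load 36/37]
  12 → bin 6  [load 37/37]
  9 → bin 9  [load 26/37]
9 bins opened.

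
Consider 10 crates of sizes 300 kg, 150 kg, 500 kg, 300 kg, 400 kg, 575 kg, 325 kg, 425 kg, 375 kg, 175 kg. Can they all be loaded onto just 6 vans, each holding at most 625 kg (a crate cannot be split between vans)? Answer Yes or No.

Total = 3525 kg; ⌈3525/625⌉ = 6.
The bound of 6 does not rule out 6, but exhaustive search shows no assignment into 6 vans of capacity 625 kg exists — the minimum is 7.

No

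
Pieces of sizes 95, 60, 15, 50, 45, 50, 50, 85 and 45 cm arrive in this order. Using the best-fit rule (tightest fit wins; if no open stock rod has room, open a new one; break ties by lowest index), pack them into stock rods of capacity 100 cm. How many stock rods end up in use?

  95 → stock rod 1 (new)  [load 95/100]
  60 → stock rod 2 (new)  [load 60/100]
  15 → stock rod 2  [load 75/100]
  50 → stock rod 3 (new)  [load 50/100]
  45 → stock rod 3  [load 95/100]
  50 → stock rod 4 (new)  [load 50/100]
  50 → stock rod 4  [load 100/100]
  85 → stock rod 5 (new)  [load 85/100]
  45 → stock rod 6 (new)  [load 45/100]
6 stock rods opened.

6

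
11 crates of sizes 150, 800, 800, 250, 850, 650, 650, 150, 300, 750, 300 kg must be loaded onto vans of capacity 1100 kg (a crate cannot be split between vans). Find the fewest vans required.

Total = 850 + 800 + 800 + 750 + 650 + 650 + 300 + 300 + 250 + 150 + 150 = 5650 kg.
Lower bound: ⌈5650/1100⌉ = 6 vans.
A packing using 6 vans:
  van 1: 850 + 250 = 1100
  van 2: 800 + 300 = 1100
  van 3: 800 + 300 = 1100
  van 4: 750 + 150 + 150 = 1050
  van 5: 650 = 650
  van 6: 650 = 650
This matches the lower bound, so 6 is optimal.

6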